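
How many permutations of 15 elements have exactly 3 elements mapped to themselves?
Choose the 3 fixed points C(15,3) = 455, derange the rest: !12 = Σ_{j=0}^{12} (-1)^j·12!/j! = 479001600 - 479001600 + 239500800 - 79833600 + 19958400 - 3991680 + 665280 - 95040 + 11880 - 1320 + 132 - 12 + 1 = 176214841. Product = 455 × 176214841 = 80177752655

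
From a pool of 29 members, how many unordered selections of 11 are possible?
C(29,11) = 29!/(11!×18!) = 34597290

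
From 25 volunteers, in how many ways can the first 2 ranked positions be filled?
P(25,2) = 25!/(25-2)! = 600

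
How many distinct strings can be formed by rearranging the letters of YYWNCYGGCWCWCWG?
15! / (3! × 4! × 3! × 1! × 4!) = 63063000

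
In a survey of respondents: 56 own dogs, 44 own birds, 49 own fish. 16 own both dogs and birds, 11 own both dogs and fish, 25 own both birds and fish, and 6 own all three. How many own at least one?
|A∪B∪C| = 56+44+49-16-11-25+6 = 103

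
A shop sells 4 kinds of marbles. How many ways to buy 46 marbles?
C(46+4-1, 4-1) = C(49, 3) = 18424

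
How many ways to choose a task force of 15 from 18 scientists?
C(18,15) = 18!/(15!×3!) = 816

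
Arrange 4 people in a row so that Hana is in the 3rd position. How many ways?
Fix one position: (4-1)! = 6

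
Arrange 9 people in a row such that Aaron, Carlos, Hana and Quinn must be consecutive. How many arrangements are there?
Treat the 4 as one block: (9-4+1)! × 4! = 720 × 24 = 17280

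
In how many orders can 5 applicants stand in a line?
5! = 120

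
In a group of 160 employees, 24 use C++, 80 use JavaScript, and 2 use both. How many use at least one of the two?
|A∪B| = |A| + |B| - |A∩B| = 24 + 80 - 2 = 102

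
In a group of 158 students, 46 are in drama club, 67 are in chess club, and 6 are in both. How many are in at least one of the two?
|A∪B| = |A| + |B| - |A∩B| = 46 + 67 - 6 = 107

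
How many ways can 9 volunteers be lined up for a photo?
9! = 362880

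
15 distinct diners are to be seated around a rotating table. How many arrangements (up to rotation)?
Circular: fix one position, arrange the rest. (15-1)! = 87178291200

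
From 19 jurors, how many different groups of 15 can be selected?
C(19,15) = 19!/(15!×4!) = 3876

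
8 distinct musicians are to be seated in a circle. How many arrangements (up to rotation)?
Circular: fix one position, arrange the rest. (8-1)! = 5040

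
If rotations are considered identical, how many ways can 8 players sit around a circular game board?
Circular: fix one position, arrange the rest. (8-1)! = 5040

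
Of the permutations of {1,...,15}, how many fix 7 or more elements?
Exactly j fixed points: C(15,j)·!(15-j); sum over j ≥ 7 (derangement numbers via !m = (m-1)·(!(m-1) + !(m-2)): !0..!8 = 1, 0, 1, 2, 9, 44, 265, 1854, 14833). Σ_{j=7}^{15} C(15,j)·!(15-j) = C(15,7)·!8 + C(15,8)·!7 + C(15,9)·!6 + C(15,10)·!5 + C(15,11)·!4 + C(15,12)·!3 + C(15,13)·!2 + C(15,14)·!1 + C(15,15)·!0 = 6435·14833 + 6435·1854 + 5005·265 + 3003·44 + 1365·9 + 455·2 + 105·1 + 15·0 + 1·1 = 108852603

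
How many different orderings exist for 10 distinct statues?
10! = 3628800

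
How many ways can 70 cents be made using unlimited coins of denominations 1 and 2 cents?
Coefficient of x^70 in 1/(1-x^1) · 1/(1-x^2). Use j coins of 2 for j = 0..⌊70/2⌋ = 35, the rest in 1s: 35 + 1 = 36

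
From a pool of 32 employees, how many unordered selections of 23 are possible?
C(32,23) = 32!/(23!×9!) = 28048800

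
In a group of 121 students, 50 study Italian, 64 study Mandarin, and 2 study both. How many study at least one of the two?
|A∪B| = |A| + |B| - |A∩B| = 50 + 64 - 2 = 112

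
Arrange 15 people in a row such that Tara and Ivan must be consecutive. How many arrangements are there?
Treat the 2 as one block: (15-2+1)! × 2! = 87178291200 × 2 = 174356582400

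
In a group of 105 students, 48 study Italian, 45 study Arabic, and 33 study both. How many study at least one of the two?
|A∪B| = |A| + |B| - |A∩B| = 48 + 45 - 33 = 60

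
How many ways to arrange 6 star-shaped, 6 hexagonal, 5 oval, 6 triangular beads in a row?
23! / (6! × 6! × 5! × 6!) = 577185873264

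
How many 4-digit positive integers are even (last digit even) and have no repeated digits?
Last∈{0,2,4,6,8}. Last=0: 504. Last nonzero: 4×8×P(8,2) = 1792. Total = 2296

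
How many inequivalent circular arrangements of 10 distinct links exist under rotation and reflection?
(10-1)!/2 = 362880/2 = 181440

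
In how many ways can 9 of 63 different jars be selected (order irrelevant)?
C(63,9) = 63!/(9!×54!) = 23667689815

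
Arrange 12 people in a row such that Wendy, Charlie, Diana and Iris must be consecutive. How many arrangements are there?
Treat the 4 as one block: (12-4+1)! × 4! = 362880 × 24 = 8709120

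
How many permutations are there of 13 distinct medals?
13! = 6227020800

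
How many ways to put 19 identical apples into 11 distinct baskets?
C(19+11-1, 11-1) = C(29, 10) = 20030010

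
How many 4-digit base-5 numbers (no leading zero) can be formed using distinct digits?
First digit: 4 choices (nonzero). Then descending: 4 × 4 × 3 × 2 = 96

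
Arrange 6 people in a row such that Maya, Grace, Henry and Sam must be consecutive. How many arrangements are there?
Treat the 4 as one block: (6-4+1)! × 4! = 6 × 24 = 144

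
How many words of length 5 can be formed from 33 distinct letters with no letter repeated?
P(33,5) = 33!/(33-5)! = 28480320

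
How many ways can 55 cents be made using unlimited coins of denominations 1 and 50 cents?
Coefficient of x^55 in 1/(1-x^1) · 1/(1-x^50). Use j coins of 50 for j = 0..⌊55/50⌋ = 1, the rest in 1s: 1 + 1 = 2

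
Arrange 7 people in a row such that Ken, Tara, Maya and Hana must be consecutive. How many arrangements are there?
Treat the 4 as one block: (7-4+1)! × 4! = 24 × 24 = 576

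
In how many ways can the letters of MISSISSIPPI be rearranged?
11! / (1! × 4! × 4! × 2!) = 34650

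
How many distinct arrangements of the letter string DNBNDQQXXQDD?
12! / (3! × 2! × 2! × 4! × 1!) = 831600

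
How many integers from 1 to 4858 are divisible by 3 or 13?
⌊4858/3⌋ + ⌊4858/13⌋ - ⌊4858/39⌋ = 1619 + 373 - 124 = 1868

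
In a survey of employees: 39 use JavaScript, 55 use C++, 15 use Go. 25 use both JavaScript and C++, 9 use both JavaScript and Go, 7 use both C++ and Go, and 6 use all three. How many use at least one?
|A∪B∪C| = 39+55+15-25-9-7+6 = 74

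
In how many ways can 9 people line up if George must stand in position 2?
Fix one position: (9-1)! = 40320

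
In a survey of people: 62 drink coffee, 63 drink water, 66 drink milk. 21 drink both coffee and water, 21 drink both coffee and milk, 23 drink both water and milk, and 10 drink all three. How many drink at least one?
|A∪B∪C| = 62+63+66-21-21-23+10 = 136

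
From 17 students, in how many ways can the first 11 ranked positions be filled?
P(17,11) = 17!/(17-11)! = 494010316800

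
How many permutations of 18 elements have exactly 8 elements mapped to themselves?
Choose the 8 fixed points C(18,8) = 43758, derange the rest: !10 = Σ_{j=0}^{10} (-1)^j·10!/j! = 3628800 - 3628800 + 1814400 - 604800 + 151200 - 30240 + 5040 - 720 + 90 - 10 + 1 = 1334961. Product = 43758 × 1334961 = 58415223438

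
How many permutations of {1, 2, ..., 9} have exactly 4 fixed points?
Choose the 4 fixed points C(9,4) = 126, derange the rest: !5 = Σ_{j=0}^{5} (-1)^j·5!/j! = 120 - 120 + 60 - 20 + 5 - 1 = 44. Product = 126 × 44 = 5544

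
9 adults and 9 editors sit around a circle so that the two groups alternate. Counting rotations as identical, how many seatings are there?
Fix one of the adults: (9-1)! ways for the remaining adults, × 9! ways for the editors = 40320 × 362880 = 14631321600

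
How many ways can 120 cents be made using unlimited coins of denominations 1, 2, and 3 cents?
Coefficient of x^120 in 1/(1-x^1) · 1/(1-x^2) · 1/(1-x^3). Case on j = number of 3-cent coins (j = 0..40); remainder r = 120 - 3j is made from {1,2} in ⌊r/2⌋+1 ways. r = 120, 117, 114, 111, 108, 105, 102, 99, 96, 93, 90, 87, 84, 81, 78, 75, 72, 69, 66, 63, 60, 57, 54, 51, 48, 45, 42, 39, 36, 33, 30, 27, 24, 21, 18, 15, 12, 9, 6, 3, 0 → 61 + 59 + 58 + 56 + 55 + 53 + 52 + 50 + 49 + 47 + 46 + 44 + 43 + 41 + 40 + 38 + 37 + 35 + 34 + 32 + 31 + 29 + 28 + 26 + 25 + 23 + 22 + 20 + 19 + 17 + 16 + 14 + 13 + 11 + 10 + 8 + 7 + 5 + 4 + 2 + 1 = 1261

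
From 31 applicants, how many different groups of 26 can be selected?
C(31,26) = 31!/(26!×5!) = 169911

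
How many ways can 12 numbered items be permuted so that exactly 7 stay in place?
Choose the 7 fixed points C(12,7) = 792, derange the rest: !5 = Σ_{j=0}^{5} (-1)^j·5!/j! = 120 - 120 + 60 - 20 + 5 - 1 = 44. Product = 792 × 44 = 34848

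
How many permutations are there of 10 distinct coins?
10! = 3628800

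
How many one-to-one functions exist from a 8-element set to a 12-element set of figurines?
P(12,8) = 12!/(12-8)! = 19958400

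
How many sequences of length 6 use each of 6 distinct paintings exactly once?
6! = 720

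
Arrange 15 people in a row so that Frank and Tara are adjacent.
Treat as block: (15-1)! × 2! = 87178291200 × 2 = 174356582400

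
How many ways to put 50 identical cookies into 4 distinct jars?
C(50+4-1, 4-1) = C(53, 3) = 23426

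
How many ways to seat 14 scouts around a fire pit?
Circular: fix one position, arrange the rest. (14-1)! = 6227020800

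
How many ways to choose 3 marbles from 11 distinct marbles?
C(11,3) = 11!/(3!×8!) = 165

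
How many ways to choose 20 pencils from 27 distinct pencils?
C(27,20) = 27!/(20!×7!) = 888030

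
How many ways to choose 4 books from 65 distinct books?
C(65,4) = 65!/(4!×61!) = 677040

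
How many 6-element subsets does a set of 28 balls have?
C(28,6) = 28!/(6!×22!) = 376740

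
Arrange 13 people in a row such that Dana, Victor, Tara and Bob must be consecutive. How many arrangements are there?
Treat the 4 as one block: (13-4+1)! × 4! = 3628800 × 24 = 87091200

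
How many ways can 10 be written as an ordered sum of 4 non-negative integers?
C(10+4-1, 4-1) = C(13, 3) = 286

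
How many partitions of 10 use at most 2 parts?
By conjugation, equals partitions of 10 into parts ≤ 2. Let r_j(i) = number of partitions of i into parts ≤ j, for i = 0..10. r_1(i) = 1 for all i; r_j(i) = r_{j-1}(i) + r_j(i-j). Rows j = 2..2: ≤2: 1 1 2 2 3 3 4 4 5 5 6. r_2(10) = 6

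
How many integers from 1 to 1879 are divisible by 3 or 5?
⌊1879/3⌋ + ⌊1879/5⌋ - ⌊1879/15⌋ = 626 + 375 - 125 = 876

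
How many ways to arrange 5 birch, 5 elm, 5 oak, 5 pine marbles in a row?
20! / (5! × 5! × 5! × 5!) = 11732745024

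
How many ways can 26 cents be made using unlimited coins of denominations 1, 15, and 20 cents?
Coefficient of x^26 in 1/(1-x^1) · 1/(1-x^15) · 1/(1-x^20). Case on j = number of 20-cent coins (j = 0..1); remainder r = 26 - 20j is made from {1,15} in ⌊r/15⌋+1 ways. r = 26, 6 → 2 + 1 = 3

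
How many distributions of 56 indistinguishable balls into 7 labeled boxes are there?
C(56+7-1, 7-1) = C(62, 6) = 61474519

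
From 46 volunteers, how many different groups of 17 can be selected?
C(46,17) = 46!/(17!×29!) = 1749695026860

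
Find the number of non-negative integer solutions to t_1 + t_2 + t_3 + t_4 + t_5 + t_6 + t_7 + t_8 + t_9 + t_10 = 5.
C(5+10-1, 10-1) = C(14, 9) = 2002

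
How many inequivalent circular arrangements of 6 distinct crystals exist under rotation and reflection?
(6-1)!/2 = 120/2 = 60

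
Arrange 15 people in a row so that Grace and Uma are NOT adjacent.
Total - adjacent = 15! - (15-1)!×2 = 1307674368000 - 174356582400 = 1133317785600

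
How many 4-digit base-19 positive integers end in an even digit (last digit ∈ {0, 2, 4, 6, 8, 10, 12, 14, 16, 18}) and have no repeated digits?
Last∈{0,2,4,6,8,10,12,14,16,18}. Last=0: 4896. Last nonzero: 9×17×P(17,2) = 41616. Total = 46512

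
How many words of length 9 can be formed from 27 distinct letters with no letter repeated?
P(27,9) = 27!/(27-9)! = 1700755056000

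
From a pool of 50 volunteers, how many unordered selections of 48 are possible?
C(50,48) = 50!/(48!×2!) = 1225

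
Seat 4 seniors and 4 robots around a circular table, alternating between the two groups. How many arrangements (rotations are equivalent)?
Fix one of the seniors: (4-1)! ways for the remaining seniors, × 4! ways for the robots = 6 × 24 = 144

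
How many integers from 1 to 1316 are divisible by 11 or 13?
⌊1316/11⌋ + ⌊1316/13⌋ - ⌊1316/143⌋ = 119 + 101 - 9 = 211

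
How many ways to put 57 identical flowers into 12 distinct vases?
C(57+12-1, 12-1) = C(68, 11) = 1533058025824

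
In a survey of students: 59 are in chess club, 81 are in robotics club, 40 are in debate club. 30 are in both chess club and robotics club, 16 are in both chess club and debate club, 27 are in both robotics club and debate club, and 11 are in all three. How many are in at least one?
|A∪B∪C| = 59+81+40-30-16-27+11 = 118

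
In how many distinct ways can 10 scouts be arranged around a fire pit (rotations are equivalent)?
Circular: fix one position, arrange the rest. (10-1)! = 362880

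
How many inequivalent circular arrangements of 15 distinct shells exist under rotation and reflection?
(15-1)!/2 = 87178291200/2 = 43589145600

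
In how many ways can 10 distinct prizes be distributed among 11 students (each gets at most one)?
P(11,10) = 11!/(11-10)! = 39916800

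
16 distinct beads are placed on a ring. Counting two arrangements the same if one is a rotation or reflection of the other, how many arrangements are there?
(16-1)!/2 = 1307674368000/2 = 653837184000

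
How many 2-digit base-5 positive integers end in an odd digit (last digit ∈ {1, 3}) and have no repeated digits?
Last∈{1,3}. Last=0: 0. Last nonzero: 2×3×P(3,0) = 6. Total = 6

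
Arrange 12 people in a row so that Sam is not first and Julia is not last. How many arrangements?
By inclusion-exclusion: 12! - 2×(12-1)! + (12-2)! = 479001600 - 79833600 + 3628800 = 402796800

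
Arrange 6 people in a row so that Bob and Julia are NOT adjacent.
Total - adjacent = 6! - (6-1)!×2 = 720 - 240 = 480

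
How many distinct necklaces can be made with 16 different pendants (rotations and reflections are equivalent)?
(16-1)!/2 = 1307674368000/2 = 653837184000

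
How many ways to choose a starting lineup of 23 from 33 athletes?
C(33,23) = 33!/(23!×10!) = 92561040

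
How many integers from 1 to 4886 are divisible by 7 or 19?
⌊4886/7⌋ + ⌊4886/19⌋ - ⌊4886/133⌋ = 698 + 257 - 36 = 919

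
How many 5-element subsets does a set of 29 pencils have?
C(29,5) = 29!/(5!×24!) = 118755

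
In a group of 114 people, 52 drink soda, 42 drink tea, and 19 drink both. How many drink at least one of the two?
|A∪B| = |A| + |B| - |A∩B| = 52 + 42 - 19 = 75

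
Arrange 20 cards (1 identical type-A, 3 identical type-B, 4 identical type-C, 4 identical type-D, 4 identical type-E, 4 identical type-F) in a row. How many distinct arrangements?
20! / (1! × 3! × 4! × 4! × 4! × 4!) = 1222160940000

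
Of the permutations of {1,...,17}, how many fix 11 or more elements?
Exactly j fixed points: C(17,j)·!(17-j); sum over j ≥ 11 (derangement numbers via !m = (m-1)·(!(m-1) + !(m-2)): !0..!6 = 1, 0, 1, 2, 9, 44, 265). Σ_{j=11}^{17} C(17,j)·!(17-j) = C(17,11)·!6 + C(17,12)·!5 + C(17,13)·!4 + C(17,14)·!3 + C(17,15)·!2 + C(17,16)·!1 + C(17,17)·!0 = 12376·265 + 6188·44 + 2380·9 + 680·2 + 136·1 + 17·0 + 1·1 = 3574829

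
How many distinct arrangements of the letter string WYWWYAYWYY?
10! / (5! × 4! × 1!) = 1260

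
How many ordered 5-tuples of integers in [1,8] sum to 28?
Coefficient of x^28 in (x + x² + ... + x^8)^5. By inclusion-exclusion on dice exceeding 8: Σ_j (-1)^j C(5,j)·C(28-1-8j, 4) = C(5,0)·C(27,4) - C(5,1)·C(19,4) + C(5,2)·C(11,4) = 1·17550 - 5·3876 + 10·330 = 1470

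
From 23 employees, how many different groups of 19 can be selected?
C(23,19) = 23!/(19!×4!) = 8855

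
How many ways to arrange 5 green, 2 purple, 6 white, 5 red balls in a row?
18! / (5! × 2! × 6! × 5!) = 308756448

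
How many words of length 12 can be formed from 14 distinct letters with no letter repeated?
P(14,12) = 14!/(14-12)! = 43589145600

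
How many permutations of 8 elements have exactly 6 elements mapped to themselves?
Choose the 6 fixed points C(8,6) = 28, derange the rest: !2 = Σ_{j=0}^{2} (-1)^j·2!/j! = 2 - 2 + 1 = 1. Product = 28 × 1 = 28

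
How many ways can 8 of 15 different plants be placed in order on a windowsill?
P(15,8) = 15!/(15-8)! = 259459200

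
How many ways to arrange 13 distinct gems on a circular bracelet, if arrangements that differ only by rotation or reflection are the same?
(13-1)!/2 = 479001600/2 = 239500800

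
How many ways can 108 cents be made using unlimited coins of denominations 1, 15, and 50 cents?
Coefficient of x^108 in 1/(1-x^1) · 1/(1-x^15) · 1/(1-x^50). Case on j = number of 50-cent coins (j = 0..2); remainder r = 108 - 50j is made from {1,15} in ⌊r/15⌋+1 ways. r = 108, 58, 8 → 8 + 4 + 1 = 13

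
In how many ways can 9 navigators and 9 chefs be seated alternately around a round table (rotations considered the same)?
Fix one of the navigators: (9-1)! ways for the remaining navigators, × 9! ways for the chefs = 40320 × 362880 = 14631321600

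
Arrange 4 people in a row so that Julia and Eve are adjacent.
Treat as block: (4-1)! × 2! = 6 × 2 = 12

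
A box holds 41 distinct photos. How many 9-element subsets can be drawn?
C(41,9) = 41!/(9!×32!) = 350343565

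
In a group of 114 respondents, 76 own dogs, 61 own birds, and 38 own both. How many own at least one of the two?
|A∪B| = |A| + |B| - |A∩B| = 76 + 61 - 38 = 99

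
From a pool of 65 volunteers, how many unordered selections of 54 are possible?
C(65,54) = 65!/(54!×11!) = 895068996640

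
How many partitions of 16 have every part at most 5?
Let r_j(i) = number of partitions of i into parts ≤ j, for i = 0..16. r_1(i) = 1 for all i; r_j(i) = r_{j-1}(i) + r_j(i-j). Rows j = 2..5: ≤2: 1 1 2 2 3 3 4 4 5 5 6 6 7 7 8 8 9; ≤3: 1 1 2 3 4 5 7 8 10 12 14 16 19 21 24 27 30; ≤4: 1 1 2 3 5 6 9 11 15 18 23 27 34 39 47 54 64; ≤5: 1 1 2 3 5 7 10 13 18 23 30 37 47 57 70 84 101. r_5(16) = 101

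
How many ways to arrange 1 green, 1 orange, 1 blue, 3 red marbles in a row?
6! / (1! × 1! × 1! × 3!) = 120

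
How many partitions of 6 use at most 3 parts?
By conjugation, equals partitions of 6 into parts ≤ 3. Let r_j(i) = number of partitions of i into parts ≤ j, for i = 0..6. r_1(i) = 1 for all i; r_j(i) = r_{j-1}(i) + r_j(i-j). Rows j = 2..3: ≤2: 1 1 2 2 3 3 4; ≤3: 1 1 2 3 4 5 7. r_3(6) = 7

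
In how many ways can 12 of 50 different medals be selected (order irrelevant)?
C(50,12) = 50!/(12!×38!) = 121399651100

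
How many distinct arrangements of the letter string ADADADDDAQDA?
12! / (6! × 1! × 5!) = 5544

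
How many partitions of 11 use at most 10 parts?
By conjugation, equals partitions of 11 into parts ≤ 10. Let r_j(i) = number of partitions of i into parts ≤ j, for i = 0..11. r_1(i) = 1 for all i; r_j(i) = r_{j-1}(i) + r_j(i-j). Rows j = 2..10: ≤2: 1 1 2 2 3 3 4 4 5 5 6 6; ≤3: 1 1 2 3 4 5 7 8 10 12 14 16; ≤4: 1 1 2 3 5 6 9 11 15 18 23 27; ≤5: 1 1 2 3 5 7 10 13 18 23 30 37; ≤6: 1 1 2 3 5 7 11 14 20 26 35 44; ≤7: 1 1 2 3 5 7 11 15 21 28 38 49; ≤8: 1 1 2 3 5 7 11 15 22 29 40 52; ≤9: 1 1 2 3 5 7 11 15 22 30 41 54; ≤10: 1 1 2 3 5 7 11 15 22 30 42 55. r_10(11) = 55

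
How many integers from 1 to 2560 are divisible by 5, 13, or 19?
⌊2560/5⌋+⌊2560/13⌋+⌊2560/19⌋ - ⌊2560/65⌋-⌊2560/95⌋-⌊2560/247⌋ + ⌊2560/1235⌋ = 512+196+134 - 39-26-10 + 2 = 769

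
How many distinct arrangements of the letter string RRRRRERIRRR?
11! / (9! × 1! × 1!) = 110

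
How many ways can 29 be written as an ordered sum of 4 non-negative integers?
C(29+4-1, 4-1) = C(32, 3) = 4960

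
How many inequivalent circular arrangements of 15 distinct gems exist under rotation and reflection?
(15-1)!/2 = 87178291200/2 = 43589145600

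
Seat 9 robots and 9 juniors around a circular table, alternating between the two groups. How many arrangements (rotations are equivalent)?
Fix one of the robots: (9-1)! ways for the remaining robots, × 9! ways for the juniors = 40320 × 362880 = 14631321600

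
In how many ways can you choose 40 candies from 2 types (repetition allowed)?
C(40+2-1, 2-1) = C(41, 1) = 41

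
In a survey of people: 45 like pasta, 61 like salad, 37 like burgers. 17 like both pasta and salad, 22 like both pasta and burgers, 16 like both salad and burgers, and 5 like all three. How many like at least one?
|A∪B∪C| = 45+61+37-17-22-16+5 = 93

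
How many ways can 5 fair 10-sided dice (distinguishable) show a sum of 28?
Coefficient of x^28 in (x + x² + ... + x^10)^5. By inclusion-exclusion on dice exceeding 10: Σ_j (-1)^j C(5,j)·C(28-1-10j, 4) = C(5,0)·C(27,4) - C(5,1)·C(17,4) + C(5,2)·C(7,4) = 1·17550 - 5·2380 + 10·35 = 6000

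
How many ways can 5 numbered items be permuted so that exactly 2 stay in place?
Choose the 2 fixed points C(5,2) = 10, derange the rest: !3 = Σ_{j=0}^{3} (-1)^j·3!/j! = 6 - 6 + 3 - 1 = 2. Product = 10 × 2 = 20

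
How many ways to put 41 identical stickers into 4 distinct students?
C(41+4-1, 4-1) = C(44, 3) = 13244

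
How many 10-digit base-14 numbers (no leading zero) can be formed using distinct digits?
First digit: 13 choices (nonzero). Then descending: 13 × 13 × 12 × 11 × 10 × 9 × 8 × 7 × 6 × 5 = 3372969600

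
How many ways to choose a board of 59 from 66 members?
C(66,59) = 66!/(59!×7!) = 778789440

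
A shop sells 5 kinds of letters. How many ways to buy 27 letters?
C(27+5-1, 5-1) = C(31, 4) = 31465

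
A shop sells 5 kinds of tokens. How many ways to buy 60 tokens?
C(60+5-1, 5-1) = C(64, 4) = 635376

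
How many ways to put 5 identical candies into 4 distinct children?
C(5+4-1, 4-1) = C(8, 3) = 56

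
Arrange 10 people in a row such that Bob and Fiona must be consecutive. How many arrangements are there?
Treat the 2 as one block: (10-2+1)! × 2! = 362880 × 2 = 725760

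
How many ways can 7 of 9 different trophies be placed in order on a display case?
P(9,7) = 9!/(9-7)! = 181440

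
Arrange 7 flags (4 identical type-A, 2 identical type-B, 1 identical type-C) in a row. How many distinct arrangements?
7! / (4! × 2! × 1!) = 105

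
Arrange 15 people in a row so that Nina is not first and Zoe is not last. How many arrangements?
By inclusion-exclusion: 15! - 2×(15-1)! + (15-2)! = 1307674368000 - 174356582400 + 6227020800 = 1139544806400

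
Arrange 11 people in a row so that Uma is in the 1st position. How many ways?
Fix one position: (11-1)! = 3628800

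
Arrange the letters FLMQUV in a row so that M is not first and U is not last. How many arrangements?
By inclusion-exclusion: 6! - 2×(6-1)! + (6-2)! = 720 - 240 + 24 = 504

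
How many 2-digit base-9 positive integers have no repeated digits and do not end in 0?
Last digit: 8 nonzero choices. First digit: 7 (nonzero, ≠last). Middle 0: P(7,0) = 1. Total = 56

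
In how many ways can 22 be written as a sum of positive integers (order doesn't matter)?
Pentagonal recurrence p(n) = p(n-1) + p(n-2) - p(n-5) - p(n-7) + p(n-12) + p(n-15) - ... gives p(0..21) = 1, 1, 2, 3, 5, 7, 11, 15, 22, 30, 42, 56, 77, 101, 135, 176, 231, 297, 385, 490, 627, 792. p(22) = p(21) + p(20) - p(17) - p(15) + p(10) + p(7) - p(0) = 792 + 627 - 297 - 176 + 42 + 15 - 1 = 1002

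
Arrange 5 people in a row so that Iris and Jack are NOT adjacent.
Total - adjacent = 5! - (5-1)!×2 = 120 - 48 = 72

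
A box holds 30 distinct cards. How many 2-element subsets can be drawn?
C(30,2) = 30!/(2!×28!) = 435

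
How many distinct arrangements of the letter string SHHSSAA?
7! / (2! × 2! × 3!) = 210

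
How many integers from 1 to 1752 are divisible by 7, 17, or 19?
⌊1752/7⌋+⌊1752/17⌋+⌊1752/19⌋ - ⌊1752/119⌋-⌊1752/133⌋-⌊1752/323⌋ + ⌊1752/2261⌋ = 250+103+92 - 14-13-5 + 0 = 413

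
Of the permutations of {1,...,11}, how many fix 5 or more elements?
Exactly j fixed points: C(11,j)·!(11-j); sum over j ≥ 5 (derangement numbers via !m = (m-1)·(!(m-1) + !(m-2)): !0..!6 = 1, 0, 1, 2, 9, 44, 265). Σ_{j=5}^{11} C(11,j)·!(11-j) = C(11,5)·!6 + C(11,6)·!5 + C(11,7)·!4 + C(11,8)·!3 + C(11,9)·!2 + C(11,10)·!1 + C(11,11)·!0 = 462·265 + 462·44 + 330·9 + 165·2 + 55·1 + 11·0 + 1·1 = 146114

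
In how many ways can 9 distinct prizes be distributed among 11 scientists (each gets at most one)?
P(11,9) = 11!/(11-9)! = 19958400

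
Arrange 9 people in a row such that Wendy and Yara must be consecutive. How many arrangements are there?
Treat the 2 as one block: (9-2+1)! × 2! = 40320 × 2 = 80640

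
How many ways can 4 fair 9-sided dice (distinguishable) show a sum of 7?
Coefficient of x^7 in (x + x² + ... + x^9)^4. By inclusion-exclusion on dice exceeding 9: Σ_j (-1)^j C(4,j)·C(7-1-9j, 3) = C(4,0)·C(6,3) = 1·20 = 20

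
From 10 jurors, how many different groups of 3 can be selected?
C(10,3) = 10!/(3!×7!) = 120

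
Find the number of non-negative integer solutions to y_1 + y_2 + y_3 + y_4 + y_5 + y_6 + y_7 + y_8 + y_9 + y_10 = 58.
C(58+10-1, 10-1) = C(67, 9) = 42757703560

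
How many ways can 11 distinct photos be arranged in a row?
11! = 39916800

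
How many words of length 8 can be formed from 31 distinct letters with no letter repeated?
P(31,8) = 31!/(31-8)! = 318073392000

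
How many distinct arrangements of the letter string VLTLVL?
6! / (1! × 2! × 3!) = 60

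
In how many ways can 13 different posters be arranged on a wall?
13! = 6227020800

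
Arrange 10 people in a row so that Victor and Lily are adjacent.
Treat as block: (10-1)! × 2! = 362880 × 2 = 725760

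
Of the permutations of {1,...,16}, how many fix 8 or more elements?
Exactly j fixed points: C(16,j)·!(16-j); sum over j ≥ 8 (derangement numbers via !m = (m-1)·(!(m-1) + !(m-2)): !0..!8 = 1, 0, 1, 2, 9, 44, 265, 1854, 14833). Σ_{j=8}^{16} C(16,j)·!(16-j) = C(16,8)·!8 + C(16,9)·!7 + C(16,10)·!6 + C(16,11)·!5 + C(16,12)·!4 + C(16,13)·!3 + C(16,14)·!2 + C(16,15)·!1 + C(16,16)·!0 = 12870·14833 + 11440·1854 + 8008·265 + 4368·44 + 1820·9 + 560·2 + 120·1 + 16·0 + 1·1 = 214442403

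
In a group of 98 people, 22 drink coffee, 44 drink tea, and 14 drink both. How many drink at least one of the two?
|A∪B| = |A| + |B| - |A∩B| = 22 + 44 - 14 = 52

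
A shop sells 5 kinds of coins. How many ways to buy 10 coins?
C(10+5-1, 5-1) = C(14, 4) = 1001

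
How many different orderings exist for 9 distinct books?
9! = 362880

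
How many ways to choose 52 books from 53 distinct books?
C(53,52) = 53!/(52!×1!) = 53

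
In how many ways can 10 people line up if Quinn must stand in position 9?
Fix one position: (10-1)! = 362880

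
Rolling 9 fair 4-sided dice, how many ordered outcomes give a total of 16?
Coefficient of x^16 in (x + x² + ... + x^4)^9. By inclusion-exclusion on dice exceeding 4: Σ_j (-1)^j C(9,j)·C(16-1-4j, 8) = C(9,0)·C(15,8) - C(9,1)·C(11,8) = 1·6435 - 9·165 = 4950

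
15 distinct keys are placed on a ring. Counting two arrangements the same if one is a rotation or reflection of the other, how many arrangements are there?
(15-1)!/2 = 87178291200/2 = 43589145600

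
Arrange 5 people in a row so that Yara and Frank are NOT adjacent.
Total - adjacent = 5! - (5-1)!×2 = 120 - 48 = 72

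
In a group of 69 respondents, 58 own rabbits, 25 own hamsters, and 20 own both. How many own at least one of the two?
|A∪B| = |A| + |B| - |A∩B| = 58 + 25 - 20 = 63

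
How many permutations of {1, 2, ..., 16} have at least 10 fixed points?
Exactly j fixed points: C(16,j)·!(16-j); sum over j ≥ 10 (derangement numbers via !m = (m-1)·(!(m-1) + !(m-2)): !0..!6 = 1, 0, 1, 2, 9, 44, 265). Σ_{j=10}^{16} C(16,j)·!(16-j) = C(16,10)·!6 + C(16,11)·!5 + C(16,12)·!4 + C(16,13)·!3 + C(16,14)·!2 + C(16,15)·!1 + C(16,16)·!0 = 8008·265 + 4368·44 + 1820·9 + 560·2 + 120·1 + 16·0 + 1·1 = 2331933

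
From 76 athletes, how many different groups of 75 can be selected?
C(76,75) = 76!/(75!×1!) = 76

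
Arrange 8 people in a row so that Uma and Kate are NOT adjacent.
Total - adjacent = 8! - (8-1)!×2 = 40320 - 10080 = 30240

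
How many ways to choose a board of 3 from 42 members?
C(42,3) = 42!/(3!×39!) = 11480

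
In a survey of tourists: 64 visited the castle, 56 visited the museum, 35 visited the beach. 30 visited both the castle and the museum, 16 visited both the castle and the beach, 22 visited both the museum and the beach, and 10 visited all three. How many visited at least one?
|A∪B∪C| = 64+56+35-30-16-22+10 = 97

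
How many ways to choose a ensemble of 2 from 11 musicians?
C(11,2) = 11!/(2!×9!) = 55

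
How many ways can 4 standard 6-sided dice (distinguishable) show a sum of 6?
Coefficient of x^6 in (x + x² + ... + x^6)^4. By inclusion-exclusion on dice exceeding 6: Σ_j (-1)^j C(4,j)·C(6-1-6j, 3) = C(4,0)·C(5,3) = 1·10 = 10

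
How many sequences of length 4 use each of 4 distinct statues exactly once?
4! = 24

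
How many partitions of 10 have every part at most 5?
Let r_j(i) = number of partitions of i into parts ≤ j, for i = 0..10. r_1(i) = 1 for all i; r_j(i) = r_{j-1}(i) + r_j(i-j). Rows j = 2..5: ≤2: 1 1 2 2 3 3 4 4 5 5 6; ≤3: 1 1 2 3 4 5 7 8 10 12 14; ≤4: 1 1 2 3 5 6 9 11 15 18 23; ≤5: 1 1 2 3 5 7 10 13 18 23 30. r_5(10) = 30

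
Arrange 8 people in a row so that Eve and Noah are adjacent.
Treat as block: (8-1)! × 2! = 5040 × 2 = 10080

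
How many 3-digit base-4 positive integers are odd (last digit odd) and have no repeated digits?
Last∈{1,3}. Last=0: 0. Last nonzero: 2×2×P(2,1) = 8. Total = 8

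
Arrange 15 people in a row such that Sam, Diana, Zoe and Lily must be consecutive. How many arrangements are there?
Treat the 4 as one block: (15-4+1)! × 4! = 479001600 × 24 = 11496038400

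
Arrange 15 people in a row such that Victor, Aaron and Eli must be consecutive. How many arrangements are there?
Treat the 3 as one block: (15-3+1)! × 3! = 6227020800 × 6 = 37362124800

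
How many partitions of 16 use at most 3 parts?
By conjugation, equals partitions of 16 into parts ≤ 3. Let r_j(i) = number of partitions of i into parts ≤ j, for i = 0..16. r_1(i) = 1 for all i; r_j(i) = r_{j-1}(i) + r_j(i-j). Rows j = 2..3: ≤2: 1 1 2 2 3 3 4 4 5 5 6 6 7 7 8 8 9; ≤3: 1 1 2 3 4 5 7 8 10 12 14 16 19 21 24 27 30. r_3(16) = 30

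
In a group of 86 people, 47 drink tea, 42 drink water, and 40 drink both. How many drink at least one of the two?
|A∪B| = |A| + |B| - |A∩B| = 47 + 42 - 40 = 49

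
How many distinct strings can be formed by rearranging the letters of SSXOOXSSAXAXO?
13! / (4! × 2! × 3! × 4!) = 900900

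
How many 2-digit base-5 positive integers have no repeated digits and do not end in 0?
Last digit: 4 nonzero choices. First digit: 3 (nonzero, ≠last). Middle 0: P(3,0) = 1. Total = 12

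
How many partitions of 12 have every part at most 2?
Let r_j(i) = number of partitions of i into parts ≤ j, for i = 0..12. r_1(i) = 1 for all i; r_j(i) = r_{j-1}(i) + r_j(i-j). Rows j = 2..2: ≤2: 1 1 2 2 3 3 4 4 5 5 6 6 7. r_2(12) = 7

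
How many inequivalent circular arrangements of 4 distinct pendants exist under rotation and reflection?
(4-1)!/2 = 6/2 = 3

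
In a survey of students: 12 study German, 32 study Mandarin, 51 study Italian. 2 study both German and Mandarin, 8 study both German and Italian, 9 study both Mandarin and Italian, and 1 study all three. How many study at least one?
|A∪B∪C| = 12+32+51-2-8-9+1 = 77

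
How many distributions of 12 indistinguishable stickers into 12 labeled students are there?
C(12+12-1, 12-1) = C(23, 11) = 1352078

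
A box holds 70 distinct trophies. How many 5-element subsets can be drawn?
C(70,5) = 70!/(5!×65!) = 12103014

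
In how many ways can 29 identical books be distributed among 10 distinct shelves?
C(29+10-1, 10-1) = C(38, 9) = 163011640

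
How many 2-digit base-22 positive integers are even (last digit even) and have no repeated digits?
Last∈{0,2,4,6,8,10,12,14,16,18,20}. Last=0: 21. Last nonzero: 10×20×P(20,0) = 200. Total = 221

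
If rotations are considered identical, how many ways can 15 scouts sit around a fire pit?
Circular: fix one position, arrange the rest. (15-1)! = 87178291200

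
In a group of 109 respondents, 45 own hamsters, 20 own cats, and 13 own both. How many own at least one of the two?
|A∪B| = |A| + |B| - |A∩B| = 45 + 20 - 13 = 52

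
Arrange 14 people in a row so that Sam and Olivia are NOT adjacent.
Total - adjacent = 14! - (14-1)!×2 = 87178291200 - 12454041600 = 74724249600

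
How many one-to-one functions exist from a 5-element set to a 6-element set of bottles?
P(6,5) = 6!/(6-5)! = 720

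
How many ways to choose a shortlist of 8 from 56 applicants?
C(56,8) = 56!/(8!×48!) = 1420494075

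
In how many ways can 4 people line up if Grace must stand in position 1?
Fix one position: (4-1)! = 6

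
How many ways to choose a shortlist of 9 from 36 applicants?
C(36,9) = 36!/(9!×27!) = 94143280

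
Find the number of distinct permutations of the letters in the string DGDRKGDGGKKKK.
13! / (5! × 4! × 1! × 3!) = 360360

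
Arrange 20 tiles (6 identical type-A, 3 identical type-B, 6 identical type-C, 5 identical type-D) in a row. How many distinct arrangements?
20! / (6! × 3! × 6! × 5!) = 6518191680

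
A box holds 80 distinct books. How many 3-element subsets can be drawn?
C(80,3) = 80!/(3!×77!) = 82160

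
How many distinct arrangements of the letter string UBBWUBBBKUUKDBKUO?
17! / (1! × 6! × 1! × 3! × 1! × 5!) = 686125440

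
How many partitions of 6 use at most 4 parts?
By conjugation, equals partitions of 6 into parts ≤ 4. Let r_j(i) = number of partitions of i into parts ≤ j, for i = 0..6. r_1(i) = 1 for all i; r_j(i) = r_{j-1}(i) + r_j(i-j). Rows j = 2..4: ≤2: 1 1 2 2 3 3 4; ≤3: 1 1 2 3 4 5 7; ≤4: 1 1 2 3 5 6 9. r_4(6) = 9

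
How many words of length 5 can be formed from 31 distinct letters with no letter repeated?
P(31,5) = 31!/(31-5)! = 20389320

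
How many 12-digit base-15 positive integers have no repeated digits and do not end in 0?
Last digit: 14 nonzero choices. First digit: 13 (nonzero, ≠last). Middle 10: P(13,10) = 1037836800. Total = 188886297600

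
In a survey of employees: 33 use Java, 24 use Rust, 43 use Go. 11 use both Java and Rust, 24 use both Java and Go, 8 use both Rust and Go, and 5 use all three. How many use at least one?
|A∪B∪C| = 33+24+43-11-24-8+5 = 62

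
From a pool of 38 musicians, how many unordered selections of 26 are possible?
C(38,26) = 38!/(26!×12!) = 2707475148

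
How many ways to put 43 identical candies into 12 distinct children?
C(43+12-1, 12-1) = C(54, 11) = 95722852680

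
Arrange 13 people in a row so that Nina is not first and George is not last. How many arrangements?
By inclusion-exclusion: 13! - 2×(13-1)! + (13-2)! = 6227020800 - 958003200 + 39916800 = 5308934400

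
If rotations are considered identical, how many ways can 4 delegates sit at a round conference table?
Circular: fix one position, arrange the rest. (4-1)! = 6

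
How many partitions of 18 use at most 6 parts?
By conjugation, equals partitions of 18 into parts ≤ 6. Let r_j(i) = number of partitions of i into parts ≤ j, for i = 0..18. r_1(i) = 1 for all i; r_j(i) = r_{j-1}(i) + r_j(i-j). Rows j = 2..6: ≤2: 1 1 2 2 3 3 4 4 5 5 6 6 7 7 8 8 9 9 10; ≤3: 1 1 2 3 4 5 7 8 10 12 14 16 19 21 24 27 30 33 37; ≤4: 1 1 2 3 5 6 9 11 15 18 23 27 34 39 47 54 64 72 84; ≤5: 1 1 2 3 5 7 10 13 18 23 30 37 47 57 70 84 101 119 141; ≤6: 1 1 2 3 5 7 11 14 20 26 35 44 58 71 90 110 136 163 199. r_6(18) = 199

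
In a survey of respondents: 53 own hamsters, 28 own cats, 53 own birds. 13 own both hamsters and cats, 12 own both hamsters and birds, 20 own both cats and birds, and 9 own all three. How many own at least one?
|A∪B∪C| = 53+28+53-13-12-20+9 = 98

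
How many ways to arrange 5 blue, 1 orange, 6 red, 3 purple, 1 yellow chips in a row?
16! / (5! × 1! × 6! × 3! × 1!) = 40360320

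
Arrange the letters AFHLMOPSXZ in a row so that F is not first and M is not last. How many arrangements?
By inclusion-exclusion: 10! - 2×(10-1)! + (10-2)! = 3628800 - 725760 + 40320 = 2943360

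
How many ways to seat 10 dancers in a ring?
Circular: fix one position, arrange the rest. (10-1)! = 362880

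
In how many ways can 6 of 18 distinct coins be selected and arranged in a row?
P(18,6) = 18!/(18-6)! = 13366080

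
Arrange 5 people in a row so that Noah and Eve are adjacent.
Treat as block: (5-1)! × 2! = 24 × 2 = 48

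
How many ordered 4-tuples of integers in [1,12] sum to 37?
Coefficient of x^37 in (x + x² + ... + x^12)^4. By inclusion-exclusion on dice exceeding 12: Σ_j (-1)^j C(4,j)·C(37-1-12j, 3) = C(4,0)·C(36,3) - C(4,1)·C(24,3) + C(4,2)·C(12,3) = 1·7140 - 4·2024 + 6·220 = 364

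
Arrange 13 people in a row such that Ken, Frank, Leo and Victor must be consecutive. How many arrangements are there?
Treat the 4 as one block: (13-4+1)! × 4! = 3628800 × 24 = 87091200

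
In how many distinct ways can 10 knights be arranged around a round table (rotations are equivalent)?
Circular: fix one position, arrange the rest. (10-1)! = 362880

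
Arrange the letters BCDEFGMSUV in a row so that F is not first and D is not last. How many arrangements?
By inclusion-exclusion: 10! - 2×(10-1)! + (10-2)! = 3628800 - 725760 + 40320 = 2943360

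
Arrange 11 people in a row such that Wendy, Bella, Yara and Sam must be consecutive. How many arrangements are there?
Treat the 4 as one block: (11-4+1)! × 4! = 40320 × 24 = 967680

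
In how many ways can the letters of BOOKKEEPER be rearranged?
10! / (1! × 2! × 2! × 3! × 1! × 1!) = 151200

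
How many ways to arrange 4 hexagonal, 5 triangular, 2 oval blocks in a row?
11! / (4! × 5! × 2!) = 6930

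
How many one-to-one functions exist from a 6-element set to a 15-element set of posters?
P(15,6) = 15!/(15-6)! = 3603600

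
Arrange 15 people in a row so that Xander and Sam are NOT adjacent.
Total - adjacent = 15! - (15-1)!×2 = 1307674368000 - 174356582400 = 1133317785600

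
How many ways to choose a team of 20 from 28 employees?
C(28,20) = 28!/(20!×8!) = 3108105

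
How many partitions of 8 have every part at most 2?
Let r_j(i) = number of partitions of i into parts ≤ j, for i = 0..8. r_1(i) = 1 for all i; r_j(i) = r_{j-1}(i) + r_j(i-j). Rows j = 2..2: ≤2: 1 1 2 2 3 3 4 4 5. r_2(8) = 5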